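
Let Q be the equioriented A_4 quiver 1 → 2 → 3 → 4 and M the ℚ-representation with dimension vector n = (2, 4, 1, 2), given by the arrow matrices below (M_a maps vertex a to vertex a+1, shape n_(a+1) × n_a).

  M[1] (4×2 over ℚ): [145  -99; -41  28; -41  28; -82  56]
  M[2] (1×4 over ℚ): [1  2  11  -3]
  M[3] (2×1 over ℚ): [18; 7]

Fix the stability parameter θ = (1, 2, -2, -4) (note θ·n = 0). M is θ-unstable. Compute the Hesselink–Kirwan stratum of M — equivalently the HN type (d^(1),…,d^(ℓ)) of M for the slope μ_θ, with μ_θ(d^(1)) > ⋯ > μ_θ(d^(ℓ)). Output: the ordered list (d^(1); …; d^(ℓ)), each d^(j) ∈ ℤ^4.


Barcode: M ≅ I[1,2], I[1,4], I[2,2]^2, I[4,4]. HN layers by μ_θ (4 steps, strictly decreasing):
  μ^(1)=2; μ^(2)=1; μ^(3)=-3/4; μ^(4)=-4

((0, 3, 0, 0); (1, 0, 0, 0); (1, 1, 1, 1); (0, 0, 0, 1))


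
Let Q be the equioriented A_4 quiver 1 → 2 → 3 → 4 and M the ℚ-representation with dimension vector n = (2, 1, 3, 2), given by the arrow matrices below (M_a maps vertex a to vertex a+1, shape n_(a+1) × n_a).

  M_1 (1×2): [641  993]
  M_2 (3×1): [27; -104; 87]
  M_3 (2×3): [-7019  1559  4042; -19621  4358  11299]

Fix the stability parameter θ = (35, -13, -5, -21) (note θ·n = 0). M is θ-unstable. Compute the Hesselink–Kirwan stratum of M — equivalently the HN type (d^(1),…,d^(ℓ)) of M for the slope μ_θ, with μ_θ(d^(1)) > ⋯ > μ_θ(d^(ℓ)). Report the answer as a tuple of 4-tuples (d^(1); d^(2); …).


Interval decomposition of M: I[1,1], I[1,4], I[3,3], I[3,4].
HN type (ℓ=4): μ^(1)=35; μ^(2)=-1; μ^(3)=-5; μ^(4)=-13

((1, 0, 0, 0); (1, 1, 1, 1); (0, 0, 1, 0); (0, 0, 1, 1))


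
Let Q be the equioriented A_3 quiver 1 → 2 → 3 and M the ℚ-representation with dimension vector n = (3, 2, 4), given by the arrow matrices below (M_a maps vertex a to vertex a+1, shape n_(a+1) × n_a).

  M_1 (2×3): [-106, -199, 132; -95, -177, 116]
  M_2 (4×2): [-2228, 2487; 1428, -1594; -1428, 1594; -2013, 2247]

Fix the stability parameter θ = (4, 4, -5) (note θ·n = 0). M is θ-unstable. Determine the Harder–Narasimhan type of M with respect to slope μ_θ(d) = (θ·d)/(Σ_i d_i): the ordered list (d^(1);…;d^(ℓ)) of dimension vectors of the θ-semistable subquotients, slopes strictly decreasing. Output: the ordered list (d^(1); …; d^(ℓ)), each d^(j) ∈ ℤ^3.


Interval decomposition of M: I[1,1], I[1,3]^2, I[3,3]^2.
HN type (ℓ=3): μ^(1)=4; μ^(2)=1; μ^(3)=-5

((1, 0, 0); (2, 2, 2); (0, 0, 2))


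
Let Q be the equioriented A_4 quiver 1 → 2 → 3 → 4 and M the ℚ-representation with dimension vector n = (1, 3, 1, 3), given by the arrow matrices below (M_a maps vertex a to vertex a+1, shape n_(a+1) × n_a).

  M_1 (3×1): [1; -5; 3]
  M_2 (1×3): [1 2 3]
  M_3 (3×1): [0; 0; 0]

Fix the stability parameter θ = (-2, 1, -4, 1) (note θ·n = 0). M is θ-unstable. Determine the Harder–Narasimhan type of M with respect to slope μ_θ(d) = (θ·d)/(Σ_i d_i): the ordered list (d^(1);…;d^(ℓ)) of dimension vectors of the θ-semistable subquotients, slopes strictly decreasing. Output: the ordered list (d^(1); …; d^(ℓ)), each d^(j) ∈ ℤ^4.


Barcode: M ≅ I[1,2], I[2,2], I[2,3], I[4,4]^3. HN layers by μ_θ (3 steps, strictly decreasing):
  μ^(1)=1; μ^(2)=-3/2; μ^(3)=-2

((0, 2, 0, 3); (0, 1, 1, 0); (1, 0, 0, 0))


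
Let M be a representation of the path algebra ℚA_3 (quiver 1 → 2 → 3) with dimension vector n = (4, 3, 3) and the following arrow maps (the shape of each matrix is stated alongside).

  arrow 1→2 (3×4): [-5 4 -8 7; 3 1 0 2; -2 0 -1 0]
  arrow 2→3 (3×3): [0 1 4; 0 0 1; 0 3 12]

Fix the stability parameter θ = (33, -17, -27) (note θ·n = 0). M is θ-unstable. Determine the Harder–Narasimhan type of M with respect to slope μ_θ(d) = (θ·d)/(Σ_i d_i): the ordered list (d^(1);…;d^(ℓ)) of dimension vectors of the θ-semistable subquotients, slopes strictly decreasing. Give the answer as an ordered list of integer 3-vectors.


Via rank(M_{q-1}∘⋯∘M_p): M ≅ I[1,1], I[1,2], I[1,3]^2, I[3,3].
μ_θ-semistable layers: μ^(1)=33; μ^(2)=8; μ^(3)=-11/3; μ^(4)=-27

((1, 0, 0); (1, 1, 0); (2, 2, 2); (0, 0, 1))


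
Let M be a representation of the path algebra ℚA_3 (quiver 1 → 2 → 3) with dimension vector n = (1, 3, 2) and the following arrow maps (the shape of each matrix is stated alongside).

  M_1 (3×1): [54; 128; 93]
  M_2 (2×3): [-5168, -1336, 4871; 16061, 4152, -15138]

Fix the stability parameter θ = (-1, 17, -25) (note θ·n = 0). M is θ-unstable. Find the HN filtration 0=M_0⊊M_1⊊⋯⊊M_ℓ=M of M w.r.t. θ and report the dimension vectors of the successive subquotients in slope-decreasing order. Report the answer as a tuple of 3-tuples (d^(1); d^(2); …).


Barcode: M ≅ I[1,3], I[2,2], I[2,3]. HN layers by μ_θ (3 steps, strictly decreasing):
  μ^(1)=17; μ^(2)=-3; μ^(3)=-4

((0, 1, 0); (1, 1, 1); (0, 1, 1))


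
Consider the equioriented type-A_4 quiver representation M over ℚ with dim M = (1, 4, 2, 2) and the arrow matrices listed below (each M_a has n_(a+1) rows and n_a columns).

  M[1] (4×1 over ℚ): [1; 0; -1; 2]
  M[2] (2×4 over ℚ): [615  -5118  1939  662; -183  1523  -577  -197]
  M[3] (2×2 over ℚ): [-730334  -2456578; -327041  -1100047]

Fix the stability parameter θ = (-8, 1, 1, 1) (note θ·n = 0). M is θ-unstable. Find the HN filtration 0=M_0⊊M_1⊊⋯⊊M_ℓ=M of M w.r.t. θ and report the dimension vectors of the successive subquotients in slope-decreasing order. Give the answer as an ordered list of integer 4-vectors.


Barcode: M ≅ I[1,2], I[2,2], I[2,3], I[2,4], I[4,4]. HN layers by μ_θ (2 steps, strictly decreasing):
  μ^(1)=1; μ^(2)=-8

((0, 4, 2, 2); (1, 0, 0, 0))


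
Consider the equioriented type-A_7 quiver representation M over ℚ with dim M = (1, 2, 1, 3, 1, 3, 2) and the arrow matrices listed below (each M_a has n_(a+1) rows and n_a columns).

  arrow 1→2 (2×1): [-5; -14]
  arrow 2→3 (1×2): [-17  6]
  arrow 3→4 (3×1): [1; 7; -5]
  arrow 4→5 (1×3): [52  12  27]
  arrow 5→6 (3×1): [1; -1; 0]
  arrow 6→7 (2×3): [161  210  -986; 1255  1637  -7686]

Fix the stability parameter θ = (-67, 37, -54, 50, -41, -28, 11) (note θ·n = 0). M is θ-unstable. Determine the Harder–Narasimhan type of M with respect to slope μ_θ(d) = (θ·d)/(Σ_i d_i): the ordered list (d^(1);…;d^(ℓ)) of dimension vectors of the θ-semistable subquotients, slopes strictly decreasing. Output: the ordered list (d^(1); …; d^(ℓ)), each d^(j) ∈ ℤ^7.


Barcode: M ≅ I[1,7], I[2,2], I[4,4]^2, I[6,6], I[6,7]. HN layers by μ_θ (7 steps, strictly decreasing):
  μ^(1)=50; μ^(2)=37; μ^(3)=11; μ^(4)=-19/3; μ^(5)=-17/2; μ^(6)=-28; μ^(7)=-67

((0, 0, 0, 2, 0, 0, 0); (0, 1, 0, 0, 0, 0, 0); (0, 0, 0, 0, 0, 0, 2); (0, 0, 0, 1, 1, 1, 0); (0, 1, 1, 0, 0, 0, 0); (0, 0, 0, 0, 0, 2, 0); (1, 0, 0, 0, 0, 0, 0))


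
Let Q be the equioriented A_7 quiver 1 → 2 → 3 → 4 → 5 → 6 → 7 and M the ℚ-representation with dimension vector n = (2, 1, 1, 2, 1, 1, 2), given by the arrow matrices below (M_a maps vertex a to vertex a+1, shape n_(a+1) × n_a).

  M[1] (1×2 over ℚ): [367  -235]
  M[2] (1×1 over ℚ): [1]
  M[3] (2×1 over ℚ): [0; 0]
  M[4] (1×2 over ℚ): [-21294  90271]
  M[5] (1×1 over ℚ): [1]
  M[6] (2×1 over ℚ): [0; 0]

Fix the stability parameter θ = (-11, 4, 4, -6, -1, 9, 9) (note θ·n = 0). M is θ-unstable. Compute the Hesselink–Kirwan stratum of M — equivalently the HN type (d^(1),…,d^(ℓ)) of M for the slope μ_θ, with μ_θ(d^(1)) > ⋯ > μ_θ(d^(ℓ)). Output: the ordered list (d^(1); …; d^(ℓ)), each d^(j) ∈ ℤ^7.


Via rank(M_{q-1}∘⋯∘M_p): M ≅ I[1,1], I[1,3], I[4,4], I[4,6], I[7,7]^2.
μ_θ-semistable layers: μ^(1)=9; μ^(2)=4; μ^(3)=-1; μ^(4)=-6; μ^(5)=-11

((0, 0, 0, 0, 0, 1, 2); (0, 1, 1, 0, 0, 0, 0); (0, 0, 0, 0, 1, 0, 0); (0, 0, 0, 2, 0, 0, 0); (2, 0, 0, 0, 0, 0, 0))


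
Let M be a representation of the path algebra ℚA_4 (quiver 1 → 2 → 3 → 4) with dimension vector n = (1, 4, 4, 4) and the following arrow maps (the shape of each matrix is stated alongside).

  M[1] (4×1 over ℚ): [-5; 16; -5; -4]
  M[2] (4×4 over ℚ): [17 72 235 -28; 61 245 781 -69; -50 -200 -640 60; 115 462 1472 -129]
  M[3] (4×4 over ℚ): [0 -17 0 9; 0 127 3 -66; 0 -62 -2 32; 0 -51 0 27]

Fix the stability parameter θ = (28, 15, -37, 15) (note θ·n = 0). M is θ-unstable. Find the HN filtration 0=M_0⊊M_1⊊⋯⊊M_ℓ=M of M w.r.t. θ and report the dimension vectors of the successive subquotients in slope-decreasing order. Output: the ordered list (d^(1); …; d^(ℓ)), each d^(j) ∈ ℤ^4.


Barcode: M ≅ I[1,4], I[2,3]^2, I[2,4], I[4,4]^2. HN layers by μ_θ (3 steps, strictly decreasing):
  μ^(1)=15; μ^(2)=2; μ^(3)=-11

((0, 0, 0, 4); (1, 1, 1, 0); (0, 3, 3, 0))


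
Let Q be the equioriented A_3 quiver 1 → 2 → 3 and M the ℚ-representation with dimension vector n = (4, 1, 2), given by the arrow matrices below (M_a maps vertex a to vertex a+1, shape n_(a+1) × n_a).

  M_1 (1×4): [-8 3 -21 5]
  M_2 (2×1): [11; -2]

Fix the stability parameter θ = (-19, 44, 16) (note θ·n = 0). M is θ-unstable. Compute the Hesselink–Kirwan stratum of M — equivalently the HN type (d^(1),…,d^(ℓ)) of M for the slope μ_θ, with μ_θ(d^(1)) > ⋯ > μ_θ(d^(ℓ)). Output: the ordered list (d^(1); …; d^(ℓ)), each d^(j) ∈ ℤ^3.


Via rank(M_{q-1}∘⋯∘M_p): M ≅ I[1,1]^3, I[1,3], I[3,3].
μ_θ-semistable layers: μ^(1)=30; μ^(2)=16; μ^(3)=-19

((0, 1, 1); (0, 0, 1); (4, 0, 0))


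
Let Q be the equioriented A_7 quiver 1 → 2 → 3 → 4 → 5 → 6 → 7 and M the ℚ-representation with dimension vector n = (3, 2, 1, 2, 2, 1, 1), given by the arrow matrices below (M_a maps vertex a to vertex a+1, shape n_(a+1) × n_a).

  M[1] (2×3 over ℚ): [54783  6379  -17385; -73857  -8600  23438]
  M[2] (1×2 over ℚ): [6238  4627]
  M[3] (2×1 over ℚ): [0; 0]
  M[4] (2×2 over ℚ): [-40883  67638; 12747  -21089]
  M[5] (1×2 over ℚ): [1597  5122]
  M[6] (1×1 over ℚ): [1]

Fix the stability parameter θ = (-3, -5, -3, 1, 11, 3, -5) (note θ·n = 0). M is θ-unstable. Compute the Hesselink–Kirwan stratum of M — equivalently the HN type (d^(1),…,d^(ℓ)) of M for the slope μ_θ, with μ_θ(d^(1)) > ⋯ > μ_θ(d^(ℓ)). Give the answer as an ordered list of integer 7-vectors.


Via rank(M_{q-1}∘⋯∘M_p): M ≅ I[1,1], I[1,2], I[1,3], I[4,5], I[4,7].
μ_θ-semistable layers: μ^(1)=11; μ^(2)=3; μ^(3)=1; μ^(4)=-3; μ^(5)=-4

((0, 0, 0, 0, 1, 0, 0); (0, 0, 0, 0, 1, 1, 1); (0, 0, 0, 2, 0, 0, 0); (1, 0, 1, 0, 0, 0, 0); (2, 2, 0, 0, 0, 0, 0))


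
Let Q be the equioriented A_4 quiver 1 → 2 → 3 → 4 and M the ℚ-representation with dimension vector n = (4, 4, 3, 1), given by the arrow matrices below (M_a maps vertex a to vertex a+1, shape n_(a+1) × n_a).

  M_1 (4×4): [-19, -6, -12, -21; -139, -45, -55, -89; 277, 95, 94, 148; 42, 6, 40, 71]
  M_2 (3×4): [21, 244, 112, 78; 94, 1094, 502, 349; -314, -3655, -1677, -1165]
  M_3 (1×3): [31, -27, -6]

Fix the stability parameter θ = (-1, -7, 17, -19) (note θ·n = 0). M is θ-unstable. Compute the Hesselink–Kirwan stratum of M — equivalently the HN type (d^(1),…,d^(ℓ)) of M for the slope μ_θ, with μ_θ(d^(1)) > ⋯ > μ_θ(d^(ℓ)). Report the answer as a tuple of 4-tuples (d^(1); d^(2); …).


Interval decomposition of M: I[1,2], I[1,3]^2, I[1,4].
HN type (ℓ=3): μ^(1)=17; μ^(2)=-1; μ^(3)=-4

((0, 0, 2, 0); (0, 0, 1, 1); (4, 4, 0, 0))


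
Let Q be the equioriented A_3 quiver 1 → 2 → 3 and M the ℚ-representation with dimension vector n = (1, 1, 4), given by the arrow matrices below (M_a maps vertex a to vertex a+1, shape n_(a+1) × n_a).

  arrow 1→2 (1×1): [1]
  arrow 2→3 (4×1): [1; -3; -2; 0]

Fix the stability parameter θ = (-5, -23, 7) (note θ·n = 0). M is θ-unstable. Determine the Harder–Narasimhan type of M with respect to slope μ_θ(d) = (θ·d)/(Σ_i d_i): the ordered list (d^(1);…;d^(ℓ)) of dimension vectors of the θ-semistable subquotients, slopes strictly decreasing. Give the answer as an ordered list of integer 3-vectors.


Interval decomposition of M: I[1,3], I[3,3]^3.
HN type (ℓ=2): μ^(1)=7; μ^(2)=-14

((0, 0, 4); (1, 1, 0))


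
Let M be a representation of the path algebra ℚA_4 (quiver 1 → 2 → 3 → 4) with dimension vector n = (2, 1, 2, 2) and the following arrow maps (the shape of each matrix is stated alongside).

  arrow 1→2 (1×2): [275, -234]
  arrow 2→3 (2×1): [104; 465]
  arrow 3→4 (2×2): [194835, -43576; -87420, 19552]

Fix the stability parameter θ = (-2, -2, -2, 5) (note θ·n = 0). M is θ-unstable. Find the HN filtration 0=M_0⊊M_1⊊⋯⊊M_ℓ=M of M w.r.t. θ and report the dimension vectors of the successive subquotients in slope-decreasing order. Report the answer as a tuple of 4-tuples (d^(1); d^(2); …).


Barcode: M ≅ I[1,1], I[1,3], I[3,4], I[4,4]. HN layers by μ_θ (2 steps, strictly decreasing):
  μ^(1)=5; μ^(2)=-2

((0, 0, 0, 2); (2, 1, 2, 0))


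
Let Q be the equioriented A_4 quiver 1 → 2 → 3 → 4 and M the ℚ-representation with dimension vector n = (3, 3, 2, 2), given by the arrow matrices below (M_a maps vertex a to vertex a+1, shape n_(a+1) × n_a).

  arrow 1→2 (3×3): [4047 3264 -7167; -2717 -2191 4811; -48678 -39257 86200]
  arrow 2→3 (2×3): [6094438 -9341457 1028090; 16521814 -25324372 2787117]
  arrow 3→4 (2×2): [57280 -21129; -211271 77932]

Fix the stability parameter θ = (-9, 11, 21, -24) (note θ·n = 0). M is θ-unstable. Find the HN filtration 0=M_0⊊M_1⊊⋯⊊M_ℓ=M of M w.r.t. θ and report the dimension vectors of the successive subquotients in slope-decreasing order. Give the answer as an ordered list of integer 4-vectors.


Interval decomposition of M: I[1,1], I[1,4]^2, I[2,2].
HN type (ℓ=3): μ^(1)=11; μ^(2)=8/3; μ^(3)=-9

((0, 1, 0, 0); (0, 2, 2, 2); (3, 0, 0, 0))


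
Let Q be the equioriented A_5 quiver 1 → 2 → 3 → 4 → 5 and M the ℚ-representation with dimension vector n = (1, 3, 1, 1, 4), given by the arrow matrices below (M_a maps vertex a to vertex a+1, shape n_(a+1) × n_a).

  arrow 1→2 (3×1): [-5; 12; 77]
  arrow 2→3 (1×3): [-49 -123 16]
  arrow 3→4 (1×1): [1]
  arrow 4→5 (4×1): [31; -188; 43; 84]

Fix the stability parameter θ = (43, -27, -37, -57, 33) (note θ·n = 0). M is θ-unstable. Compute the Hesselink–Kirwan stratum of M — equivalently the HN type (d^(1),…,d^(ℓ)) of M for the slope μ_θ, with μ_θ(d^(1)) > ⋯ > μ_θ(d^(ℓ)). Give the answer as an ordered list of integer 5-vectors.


Interval decomposition of M: I[1,5], I[2,2]^2, I[5,5]^3.
HN type (ℓ=3): μ^(1)=33; μ^(2)=-39/2; μ^(3)=-27

((0, 0, 0, 0, 4); (1, 1, 1, 1, 0); (0, 2, 0, 0, 0))


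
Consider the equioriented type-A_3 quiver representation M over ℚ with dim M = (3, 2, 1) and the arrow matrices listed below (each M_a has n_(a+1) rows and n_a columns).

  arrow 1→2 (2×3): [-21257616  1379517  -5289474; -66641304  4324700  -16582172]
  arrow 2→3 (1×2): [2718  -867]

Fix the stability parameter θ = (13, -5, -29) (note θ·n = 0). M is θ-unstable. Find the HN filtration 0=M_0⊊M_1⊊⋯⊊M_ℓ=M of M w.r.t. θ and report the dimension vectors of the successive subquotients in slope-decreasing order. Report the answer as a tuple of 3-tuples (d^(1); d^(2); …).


Via rank(M_{q-1}∘⋯∘M_p): M ≅ I[1,1], I[1,2], I[1,3].
μ_θ-semistable layers: μ^(1)=13; μ^(2)=4; μ^(3)=-7

((1, 0, 0); (1, 1, 0); (1, 1, 1))


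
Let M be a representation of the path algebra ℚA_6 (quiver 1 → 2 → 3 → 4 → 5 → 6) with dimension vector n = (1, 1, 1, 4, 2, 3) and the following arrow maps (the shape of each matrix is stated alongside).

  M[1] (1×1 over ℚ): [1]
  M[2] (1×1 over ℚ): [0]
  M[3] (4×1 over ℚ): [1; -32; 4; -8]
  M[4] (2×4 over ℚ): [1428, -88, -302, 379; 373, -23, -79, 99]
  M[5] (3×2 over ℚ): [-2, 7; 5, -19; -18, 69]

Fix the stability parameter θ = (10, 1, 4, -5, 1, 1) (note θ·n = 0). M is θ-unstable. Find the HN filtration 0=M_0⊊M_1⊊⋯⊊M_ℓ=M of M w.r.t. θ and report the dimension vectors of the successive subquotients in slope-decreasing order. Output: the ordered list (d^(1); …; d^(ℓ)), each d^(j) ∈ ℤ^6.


Interval decomposition of M: I[1,2], I[3,6], I[4,4]^2, I[4,6], I[6,6].
HN type (ℓ=4): μ^(1)=11/2; μ^(2)=1; μ^(3)=-1/2; μ^(4)=-5

((1, 1, 0, 0, 0, 0); (0, 0, 0, 0, 2, 3); (0, 0, 1, 1, 0, 0); (0, 0, 0, 3, 0, 0))


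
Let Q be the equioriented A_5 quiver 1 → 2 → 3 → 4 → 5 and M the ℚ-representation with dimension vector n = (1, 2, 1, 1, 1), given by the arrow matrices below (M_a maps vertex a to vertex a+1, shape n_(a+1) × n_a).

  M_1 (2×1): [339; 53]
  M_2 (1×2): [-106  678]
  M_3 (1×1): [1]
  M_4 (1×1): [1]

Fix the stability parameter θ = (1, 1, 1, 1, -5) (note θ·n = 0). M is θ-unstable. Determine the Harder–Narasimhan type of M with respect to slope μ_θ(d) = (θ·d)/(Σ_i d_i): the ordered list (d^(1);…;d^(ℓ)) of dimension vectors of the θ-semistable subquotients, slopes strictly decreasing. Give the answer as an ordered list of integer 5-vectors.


Barcode: M ≅ I[1,2], I[2,5]. HN layers by μ_θ (2 steps, strictly decreasing):
  μ^(1)=1; μ^(2)=-1/2

((1, 1, 0, 0, 0); (0, 1, 1, 1, 1))


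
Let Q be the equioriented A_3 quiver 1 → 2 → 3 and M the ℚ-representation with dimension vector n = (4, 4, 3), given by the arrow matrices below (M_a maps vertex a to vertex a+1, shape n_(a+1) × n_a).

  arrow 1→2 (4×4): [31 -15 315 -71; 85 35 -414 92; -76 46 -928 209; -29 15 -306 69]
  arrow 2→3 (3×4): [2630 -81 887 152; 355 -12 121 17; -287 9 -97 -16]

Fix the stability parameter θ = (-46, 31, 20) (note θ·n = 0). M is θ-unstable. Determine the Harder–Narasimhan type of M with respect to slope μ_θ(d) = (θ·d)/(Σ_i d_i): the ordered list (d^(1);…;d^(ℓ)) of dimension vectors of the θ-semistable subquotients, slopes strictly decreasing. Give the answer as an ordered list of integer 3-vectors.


Via rank(M_{q-1}∘⋯∘M_p): M ≅ I[1,2], I[1,3]^3.
μ_θ-semistable layers: μ^(1)=31; μ^(2)=51/2; μ^(3)=-46

((0, 1, 0); (0, 3, 3); (4, 0, 0))


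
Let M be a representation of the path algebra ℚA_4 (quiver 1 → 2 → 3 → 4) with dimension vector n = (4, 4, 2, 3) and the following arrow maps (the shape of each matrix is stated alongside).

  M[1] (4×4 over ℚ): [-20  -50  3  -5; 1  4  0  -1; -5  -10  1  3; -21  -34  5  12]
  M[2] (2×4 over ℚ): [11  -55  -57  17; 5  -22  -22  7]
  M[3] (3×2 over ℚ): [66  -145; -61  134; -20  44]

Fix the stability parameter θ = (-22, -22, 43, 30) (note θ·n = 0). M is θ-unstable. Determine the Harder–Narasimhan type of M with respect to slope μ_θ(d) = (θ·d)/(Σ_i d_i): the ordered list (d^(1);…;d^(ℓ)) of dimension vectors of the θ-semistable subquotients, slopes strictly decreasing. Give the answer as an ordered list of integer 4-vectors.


Barcode: M ≅ I[1,1], I[1,2], I[1,4]^2, I[2,2], I[4,4]. HN layers by μ_θ (3 steps, strictly decreasing):
  μ^(1)=73/2; μ^(2)=30; μ^(3)=-22

((0, 0, 2, 2); (0, 0, 0, 1); (4, 4, 0, 0))


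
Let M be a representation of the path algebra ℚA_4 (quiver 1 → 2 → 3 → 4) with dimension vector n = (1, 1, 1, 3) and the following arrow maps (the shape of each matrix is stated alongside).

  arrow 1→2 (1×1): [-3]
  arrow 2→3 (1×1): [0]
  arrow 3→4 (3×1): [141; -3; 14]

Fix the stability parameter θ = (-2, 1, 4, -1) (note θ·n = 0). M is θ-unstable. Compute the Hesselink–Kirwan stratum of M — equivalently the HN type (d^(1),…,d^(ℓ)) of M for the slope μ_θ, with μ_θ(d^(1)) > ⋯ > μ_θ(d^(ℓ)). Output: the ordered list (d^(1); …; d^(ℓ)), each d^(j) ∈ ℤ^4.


Barcode: M ≅ I[1,2], I[3,4], I[4,4]^2. HN layers by μ_θ (4 steps, strictly decreasing):
  μ^(1)=3/2; μ^(2)=1; μ^(3)=-1; μ^(4)=-2

((0, 0, 1, 1); (0, 1, 0, 0); (0, 0, 0, 2); (1, 0, 0, 0))


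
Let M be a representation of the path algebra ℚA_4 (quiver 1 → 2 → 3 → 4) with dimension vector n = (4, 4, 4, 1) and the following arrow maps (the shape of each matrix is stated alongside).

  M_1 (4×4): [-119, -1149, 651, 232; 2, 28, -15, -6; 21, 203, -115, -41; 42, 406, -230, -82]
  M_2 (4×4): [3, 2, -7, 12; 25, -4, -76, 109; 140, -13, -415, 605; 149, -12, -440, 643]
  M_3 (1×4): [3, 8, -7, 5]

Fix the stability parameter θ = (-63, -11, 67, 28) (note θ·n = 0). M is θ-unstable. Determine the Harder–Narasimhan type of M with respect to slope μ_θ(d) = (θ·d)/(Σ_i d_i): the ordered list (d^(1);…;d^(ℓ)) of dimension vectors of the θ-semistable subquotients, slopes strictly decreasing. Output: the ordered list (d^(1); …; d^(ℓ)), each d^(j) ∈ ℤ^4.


Via rank(M_{q-1}∘⋯∘M_p): M ≅ I[1,1], I[1,3]^2, I[1,4], I[2,3].
μ_θ-semistable layers: μ^(1)=67; μ^(2)=95/2; μ^(3)=-11; μ^(4)=-63

((0, 0, 3, 0); (0, 0, 1, 1); (0, 4, 0, 0); (4, 0, 0, 0))


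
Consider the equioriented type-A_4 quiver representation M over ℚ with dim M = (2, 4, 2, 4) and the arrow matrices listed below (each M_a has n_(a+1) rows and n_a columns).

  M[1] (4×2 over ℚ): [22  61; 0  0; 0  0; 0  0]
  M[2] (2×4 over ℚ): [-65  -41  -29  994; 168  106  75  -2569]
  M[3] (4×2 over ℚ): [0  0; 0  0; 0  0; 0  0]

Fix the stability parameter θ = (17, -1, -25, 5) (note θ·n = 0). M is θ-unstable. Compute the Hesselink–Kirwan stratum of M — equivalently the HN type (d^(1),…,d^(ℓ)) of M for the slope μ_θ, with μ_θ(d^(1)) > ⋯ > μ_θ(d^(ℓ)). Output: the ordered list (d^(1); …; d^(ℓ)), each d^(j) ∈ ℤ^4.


Barcode: M ≅ I[1,1], I[1,3], I[2,2]^2, I[2,3], I[4,4]^4. HN layers by μ_θ (5 steps, strictly decreasing):
  μ^(1)=17; μ^(2)=5; μ^(3)=-1; μ^(4)=-3; μ^(5)=-13

((1, 0, 0, 0); (0, 0, 0, 4); (0, 2, 0, 0); (1, 1, 1, 0); (0, 1, 1, 0))


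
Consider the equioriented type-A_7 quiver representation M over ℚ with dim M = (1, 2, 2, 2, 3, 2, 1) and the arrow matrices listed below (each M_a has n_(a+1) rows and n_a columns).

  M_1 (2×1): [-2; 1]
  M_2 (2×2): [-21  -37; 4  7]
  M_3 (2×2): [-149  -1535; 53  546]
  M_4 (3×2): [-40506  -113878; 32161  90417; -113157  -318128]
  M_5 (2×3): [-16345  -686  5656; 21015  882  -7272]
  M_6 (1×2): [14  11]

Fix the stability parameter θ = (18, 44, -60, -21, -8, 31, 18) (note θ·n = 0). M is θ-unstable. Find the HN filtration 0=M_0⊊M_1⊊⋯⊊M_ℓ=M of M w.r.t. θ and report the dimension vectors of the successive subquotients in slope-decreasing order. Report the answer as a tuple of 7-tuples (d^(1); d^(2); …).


Interval decomposition of M: I[1,5], I[2,7], I[5,5], I[6,6].
HN type (ℓ=5): μ^(1)=31; μ^(2)=49/2; μ^(3)=-27/5; μ^(4)=-8; μ^(5)=-37/3

((0, 0, 0, 0, 0, 1, 0); (0, 0, 0, 0, 0, 1, 1); (1, 1, 1, 1, 1, 0, 0); (0, 0, 0, 0, 2, 0, 0); (0, 1, 1, 1, 0, 0, 0))


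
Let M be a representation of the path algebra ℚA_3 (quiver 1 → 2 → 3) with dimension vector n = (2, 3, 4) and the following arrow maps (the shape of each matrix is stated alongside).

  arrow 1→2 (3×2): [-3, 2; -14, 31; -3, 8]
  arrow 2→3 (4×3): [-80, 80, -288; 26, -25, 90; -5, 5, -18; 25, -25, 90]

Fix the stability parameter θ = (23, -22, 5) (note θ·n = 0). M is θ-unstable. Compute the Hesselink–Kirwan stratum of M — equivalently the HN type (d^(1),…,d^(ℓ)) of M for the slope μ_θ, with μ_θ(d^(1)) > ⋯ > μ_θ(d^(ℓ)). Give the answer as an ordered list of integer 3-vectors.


Barcode: M ≅ I[1,3]^2, I[2,2], I[3,3]^2. HN layers by μ_θ (3 steps, strictly decreasing):
  μ^(1)=5; μ^(2)=1/2; μ^(3)=-22

((0, 0, 4); (2, 2, 0); (0, 1, 0))


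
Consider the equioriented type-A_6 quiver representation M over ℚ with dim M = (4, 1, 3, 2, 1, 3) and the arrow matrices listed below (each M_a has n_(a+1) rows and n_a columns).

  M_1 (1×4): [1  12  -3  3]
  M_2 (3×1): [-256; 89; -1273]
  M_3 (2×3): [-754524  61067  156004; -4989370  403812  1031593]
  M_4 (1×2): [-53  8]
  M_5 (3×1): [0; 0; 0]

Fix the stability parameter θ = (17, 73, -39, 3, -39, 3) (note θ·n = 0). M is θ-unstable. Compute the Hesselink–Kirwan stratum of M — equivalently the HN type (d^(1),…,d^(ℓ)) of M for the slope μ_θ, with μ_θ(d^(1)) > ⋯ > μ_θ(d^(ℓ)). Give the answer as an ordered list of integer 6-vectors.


Via rank(M_{q-1}∘⋯∘M_p): M ≅ I[1,1]^3, I[1,5], I[3,3], I[3,4], I[6,6]^3.
μ_θ-semistable layers: μ^(1)=17; μ^(2)=3; μ^(3)=-39

((3, 0, 0, 0, 0, 0); (1, 1, 1, 2, 1, 3); (0, 0, 2, 0, 0, 0))


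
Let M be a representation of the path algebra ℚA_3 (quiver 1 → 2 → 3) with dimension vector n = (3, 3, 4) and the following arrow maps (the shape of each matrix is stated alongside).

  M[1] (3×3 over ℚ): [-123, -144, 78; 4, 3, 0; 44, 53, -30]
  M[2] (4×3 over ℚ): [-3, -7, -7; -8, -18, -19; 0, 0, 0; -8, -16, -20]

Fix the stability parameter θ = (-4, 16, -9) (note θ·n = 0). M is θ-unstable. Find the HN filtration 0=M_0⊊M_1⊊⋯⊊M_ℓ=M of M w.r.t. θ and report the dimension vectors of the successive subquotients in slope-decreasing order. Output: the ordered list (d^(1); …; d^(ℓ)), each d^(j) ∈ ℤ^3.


Interval decomposition of M: I[1,2], I[1,3]^2, I[3,3]^2.
HN type (ℓ=4): μ^(1)=16; μ^(2)=7/2; μ^(3)=-4; μ^(4)=-9

((0, 1, 0); (0, 2, 2); (3, 0, 0); (0, 0, 2))


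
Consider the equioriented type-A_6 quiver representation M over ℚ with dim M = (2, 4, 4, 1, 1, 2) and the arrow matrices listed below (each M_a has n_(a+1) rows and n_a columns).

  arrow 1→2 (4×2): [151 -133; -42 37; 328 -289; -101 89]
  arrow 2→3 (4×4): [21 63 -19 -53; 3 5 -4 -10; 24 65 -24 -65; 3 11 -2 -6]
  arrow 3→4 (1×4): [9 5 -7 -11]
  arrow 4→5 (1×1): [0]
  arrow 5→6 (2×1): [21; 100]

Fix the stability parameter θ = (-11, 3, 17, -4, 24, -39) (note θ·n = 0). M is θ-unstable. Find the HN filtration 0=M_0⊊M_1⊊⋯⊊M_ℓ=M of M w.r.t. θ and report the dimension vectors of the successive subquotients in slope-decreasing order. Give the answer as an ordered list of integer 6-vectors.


Barcode: M ≅ I[1,2], I[1,4], I[2,3]^2, I[3,3], I[5,6], I[6,6]. HN layers by μ_θ (6 steps, strictly decreasing):
  μ^(1)=17; μ^(2)=13/2; μ^(3)=3; μ^(4)=-15/2; μ^(5)=-11; μ^(6)=-39

((0, 0, 3, 0, 0, 0); (0, 0, 1, 1, 0, 0); (0, 4, 0, 0, 0, 0); (0, 0, 0, 0, 1, 1); (2, 0, 0, 0, 0, 0); (0, 0, 0, 0, 0, 1))


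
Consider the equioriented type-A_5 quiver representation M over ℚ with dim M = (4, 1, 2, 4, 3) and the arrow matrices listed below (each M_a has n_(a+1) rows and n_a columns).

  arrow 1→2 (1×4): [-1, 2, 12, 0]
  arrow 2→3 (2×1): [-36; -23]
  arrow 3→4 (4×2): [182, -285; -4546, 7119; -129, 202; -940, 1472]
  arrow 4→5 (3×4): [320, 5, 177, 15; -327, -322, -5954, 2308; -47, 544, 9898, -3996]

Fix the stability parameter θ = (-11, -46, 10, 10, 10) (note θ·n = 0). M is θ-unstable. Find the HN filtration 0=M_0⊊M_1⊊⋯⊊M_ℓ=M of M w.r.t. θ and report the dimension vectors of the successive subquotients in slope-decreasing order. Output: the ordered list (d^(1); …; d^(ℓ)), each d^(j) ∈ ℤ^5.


Barcode: M ≅ I[1,1]^3, I[1,5], I[3,5], I[4,4], I[4,5]. HN layers by μ_θ (3 steps, strictly decreasing):
  μ^(1)=10; μ^(2)=-11; μ^(3)=-57/2

((0, 0, 2, 4, 3); (3, 0, 0, 0, 0); (1, 1, 0, 0, 0))


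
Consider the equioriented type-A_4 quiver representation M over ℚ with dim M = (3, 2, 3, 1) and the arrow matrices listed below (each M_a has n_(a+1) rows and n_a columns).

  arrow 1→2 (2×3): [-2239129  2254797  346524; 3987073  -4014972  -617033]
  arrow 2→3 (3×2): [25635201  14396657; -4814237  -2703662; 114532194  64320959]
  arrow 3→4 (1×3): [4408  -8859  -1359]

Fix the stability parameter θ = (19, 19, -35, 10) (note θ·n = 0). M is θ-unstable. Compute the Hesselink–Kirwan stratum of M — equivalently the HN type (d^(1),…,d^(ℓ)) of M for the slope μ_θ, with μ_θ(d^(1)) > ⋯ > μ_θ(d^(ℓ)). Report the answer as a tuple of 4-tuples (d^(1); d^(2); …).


Via rank(M_{q-1}∘⋯∘M_p): M ≅ I[1,1], I[1,3], I[1,4], I[3,3].
μ_θ-semistable layers: μ^(1)=19; μ^(2)=10; μ^(3)=1; μ^(4)=-35

((1, 0, 0, 0); (0, 0, 0, 1); (2, 2, 2, 0); (0, 0, 1, 0))


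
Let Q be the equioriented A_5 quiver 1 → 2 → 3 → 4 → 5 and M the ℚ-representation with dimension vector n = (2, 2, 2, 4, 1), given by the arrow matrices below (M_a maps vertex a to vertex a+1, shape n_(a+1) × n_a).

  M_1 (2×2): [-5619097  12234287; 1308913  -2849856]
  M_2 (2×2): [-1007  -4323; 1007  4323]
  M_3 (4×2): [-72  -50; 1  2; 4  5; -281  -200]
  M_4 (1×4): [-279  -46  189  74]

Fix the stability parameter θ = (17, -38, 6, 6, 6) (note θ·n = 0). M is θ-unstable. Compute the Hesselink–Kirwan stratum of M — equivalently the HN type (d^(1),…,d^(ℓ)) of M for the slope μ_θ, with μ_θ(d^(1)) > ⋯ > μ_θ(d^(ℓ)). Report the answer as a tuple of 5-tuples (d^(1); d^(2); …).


Barcode: M ≅ I[1,2], I[1,5], I[3,4], I[4,4]^2. HN layers by μ_θ (2 steps, strictly decreasing):
  μ^(1)=6; μ^(2)=-21/2

((0, 0, 2, 4, 1); (2, 2, 0, 0, 0))


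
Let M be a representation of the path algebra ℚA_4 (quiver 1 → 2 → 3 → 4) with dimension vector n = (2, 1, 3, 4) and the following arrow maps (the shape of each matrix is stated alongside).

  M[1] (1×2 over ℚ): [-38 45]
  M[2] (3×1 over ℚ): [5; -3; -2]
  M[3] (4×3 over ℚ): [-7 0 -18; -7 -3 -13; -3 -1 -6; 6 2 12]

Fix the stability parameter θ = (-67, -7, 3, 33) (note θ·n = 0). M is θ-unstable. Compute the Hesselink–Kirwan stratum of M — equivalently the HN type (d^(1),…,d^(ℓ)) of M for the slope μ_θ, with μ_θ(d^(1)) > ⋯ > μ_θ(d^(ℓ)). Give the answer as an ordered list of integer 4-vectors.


Via rank(M_{q-1}∘⋯∘M_p): M ≅ I[1,1], I[1,4], I[3,4]^2, I[4,4].
μ_θ-semistable layers: μ^(1)=33; μ^(2)=3; μ^(3)=-7; μ^(4)=-67

((0, 0, 0, 4); (0, 0, 3, 0); (0, 1, 0, 0); (2, 0, 0, 0))


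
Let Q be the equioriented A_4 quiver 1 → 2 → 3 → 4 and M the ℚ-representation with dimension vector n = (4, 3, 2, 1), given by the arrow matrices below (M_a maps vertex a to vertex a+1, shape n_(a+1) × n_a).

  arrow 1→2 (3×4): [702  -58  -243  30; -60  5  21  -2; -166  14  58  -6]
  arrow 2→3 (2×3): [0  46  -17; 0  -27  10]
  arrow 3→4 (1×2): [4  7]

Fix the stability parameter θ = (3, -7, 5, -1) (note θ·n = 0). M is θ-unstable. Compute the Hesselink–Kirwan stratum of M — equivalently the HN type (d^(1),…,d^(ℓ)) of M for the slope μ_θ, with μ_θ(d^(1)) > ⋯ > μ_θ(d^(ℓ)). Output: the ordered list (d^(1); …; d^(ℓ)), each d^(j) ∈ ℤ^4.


Via rank(M_{q-1}∘⋯∘M_p): M ≅ I[1,1], I[1,2], I[1,3], I[1,4].
μ_θ-semistable layers: μ^(1)=5; μ^(2)=3; μ^(3)=2; μ^(4)=-2

((0, 0, 1, 0); (1, 0, 0, 0); (0, 0, 1, 1); (3, 3, 0, 0))


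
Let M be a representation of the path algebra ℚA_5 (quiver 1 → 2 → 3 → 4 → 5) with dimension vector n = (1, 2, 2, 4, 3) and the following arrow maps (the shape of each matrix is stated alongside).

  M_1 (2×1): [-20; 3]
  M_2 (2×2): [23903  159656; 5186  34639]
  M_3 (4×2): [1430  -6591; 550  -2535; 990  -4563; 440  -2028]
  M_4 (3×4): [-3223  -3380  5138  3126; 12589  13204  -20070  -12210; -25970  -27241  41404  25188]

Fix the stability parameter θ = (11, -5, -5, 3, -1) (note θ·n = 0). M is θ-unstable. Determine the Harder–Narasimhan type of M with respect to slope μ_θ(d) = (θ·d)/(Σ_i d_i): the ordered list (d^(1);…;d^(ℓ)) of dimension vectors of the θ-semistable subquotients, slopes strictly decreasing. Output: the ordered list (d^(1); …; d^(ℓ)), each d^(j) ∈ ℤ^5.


Via rank(M_{q-1}∘⋯∘M_p): M ≅ I[1,5], I[2,3], I[4,4]^2, I[4,5], I[5,5].
μ_θ-semistable layers: μ^(1)=3; μ^(2)=1; μ^(3)=1/3; μ^(4)=-1; μ^(5)=-5

((0, 0, 0, 2, 0); (0, 0, 0, 2, 2); (1, 1, 1, 0, 0); (0, 0, 0, 0, 1); (0, 1, 1, 0, 0))


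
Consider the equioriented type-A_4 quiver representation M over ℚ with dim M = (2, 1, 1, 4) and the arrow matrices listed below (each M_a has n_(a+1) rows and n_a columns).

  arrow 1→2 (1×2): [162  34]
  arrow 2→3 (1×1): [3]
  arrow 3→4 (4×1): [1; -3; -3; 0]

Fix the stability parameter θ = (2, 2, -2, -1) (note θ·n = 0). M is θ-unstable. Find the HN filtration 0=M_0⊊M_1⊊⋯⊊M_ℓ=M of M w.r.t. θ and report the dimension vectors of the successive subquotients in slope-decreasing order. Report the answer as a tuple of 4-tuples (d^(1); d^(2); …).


Via rank(M_{q-1}∘⋯∘M_p): M ≅ I[1,1], I[1,4], I[4,4]^3.
μ_θ-semistable layers: μ^(1)=2; μ^(2)=1/4; μ^(3)=-1

((1, 0, 0, 0); (1, 1, 1, 1); (0, 0, 0, 3))


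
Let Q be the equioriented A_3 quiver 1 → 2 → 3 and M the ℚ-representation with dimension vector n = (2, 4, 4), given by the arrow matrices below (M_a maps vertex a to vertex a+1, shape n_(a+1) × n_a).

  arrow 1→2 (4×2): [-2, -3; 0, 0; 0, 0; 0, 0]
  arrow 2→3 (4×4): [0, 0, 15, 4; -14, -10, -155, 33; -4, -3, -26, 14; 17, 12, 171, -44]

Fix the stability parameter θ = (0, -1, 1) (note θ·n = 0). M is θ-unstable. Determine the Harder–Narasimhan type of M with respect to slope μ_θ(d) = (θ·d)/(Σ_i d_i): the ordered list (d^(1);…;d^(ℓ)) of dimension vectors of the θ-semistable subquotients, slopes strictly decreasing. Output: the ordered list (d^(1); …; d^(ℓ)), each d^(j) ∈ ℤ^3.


Interval decomposition of M: I[1,1], I[1,3], I[2,3]^3.
HN type (ℓ=4): μ^(1)=1; μ^(2)=0; μ^(3)=-1/2; μ^(4)=-1

((0, 0, 4); (1, 0, 0); (1, 1, 0); (0, 3, 0))


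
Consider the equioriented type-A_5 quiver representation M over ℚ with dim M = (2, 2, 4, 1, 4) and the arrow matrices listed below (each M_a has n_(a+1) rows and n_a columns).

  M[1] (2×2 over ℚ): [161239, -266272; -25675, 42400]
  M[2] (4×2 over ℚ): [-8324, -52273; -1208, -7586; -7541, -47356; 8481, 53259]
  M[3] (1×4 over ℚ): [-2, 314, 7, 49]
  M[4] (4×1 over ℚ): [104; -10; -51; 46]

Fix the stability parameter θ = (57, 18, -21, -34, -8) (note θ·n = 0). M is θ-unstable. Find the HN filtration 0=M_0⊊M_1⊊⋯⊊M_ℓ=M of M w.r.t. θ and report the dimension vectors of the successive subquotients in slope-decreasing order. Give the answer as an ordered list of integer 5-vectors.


Via rank(M_{q-1}∘⋯∘M_p): M ≅ I[1,1], I[1,5], I[2,3], I[3,3]^2, I[5,5]^3.
μ_θ-semistable layers: μ^(1)=57; μ^(2)=12/5; μ^(3)=-3/2; μ^(4)=-8; μ^(5)=-21

((1, 0, 0, 0, 0); (1, 1, 1, 1, 1); (0, 1, 1, 0, 0); (0, 0, 0, 0, 3); (0, 0, 2, 0, 0))


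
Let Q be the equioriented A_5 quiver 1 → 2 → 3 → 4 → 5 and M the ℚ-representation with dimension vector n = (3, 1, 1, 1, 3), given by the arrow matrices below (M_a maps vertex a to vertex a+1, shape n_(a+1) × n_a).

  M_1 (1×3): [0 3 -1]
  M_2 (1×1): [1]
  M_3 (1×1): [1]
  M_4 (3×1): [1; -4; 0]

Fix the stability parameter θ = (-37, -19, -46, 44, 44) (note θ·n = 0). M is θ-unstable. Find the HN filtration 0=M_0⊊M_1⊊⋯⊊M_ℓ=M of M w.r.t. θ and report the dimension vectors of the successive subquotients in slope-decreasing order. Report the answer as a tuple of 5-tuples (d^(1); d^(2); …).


Interval decomposition of M: I[1,1]^2, I[1,5], I[5,5]^2.
HN type (ℓ=3): μ^(1)=44; μ^(2)=-65/2; μ^(3)=-37

((0, 0, 0, 1, 3); (0, 1, 1, 0, 0); (3, 0, 0, 0, 0))


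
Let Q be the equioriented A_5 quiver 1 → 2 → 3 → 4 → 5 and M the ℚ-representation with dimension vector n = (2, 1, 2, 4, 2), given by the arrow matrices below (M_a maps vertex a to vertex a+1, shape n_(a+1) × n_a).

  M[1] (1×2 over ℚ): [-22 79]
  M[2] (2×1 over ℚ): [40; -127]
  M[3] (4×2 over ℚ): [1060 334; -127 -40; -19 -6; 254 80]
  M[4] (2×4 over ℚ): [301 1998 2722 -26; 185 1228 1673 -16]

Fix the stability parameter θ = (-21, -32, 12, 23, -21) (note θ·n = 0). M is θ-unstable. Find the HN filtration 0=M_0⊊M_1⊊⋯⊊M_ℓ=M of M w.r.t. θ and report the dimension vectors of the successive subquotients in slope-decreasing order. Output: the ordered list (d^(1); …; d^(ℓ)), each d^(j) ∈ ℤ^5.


Via rank(M_{q-1}∘⋯∘M_p): M ≅ I[1,1], I[1,5], I[3,5], I[4,4]^2.
μ_θ-semistable layers: μ^(1)=23; μ^(2)=14/3; μ^(3)=-21; μ^(4)=-53/2

((0, 0, 0, 2, 0); (0, 0, 2, 2, 2); (1, 0, 0, 0, 0); (1, 1, 0, 0, 0))


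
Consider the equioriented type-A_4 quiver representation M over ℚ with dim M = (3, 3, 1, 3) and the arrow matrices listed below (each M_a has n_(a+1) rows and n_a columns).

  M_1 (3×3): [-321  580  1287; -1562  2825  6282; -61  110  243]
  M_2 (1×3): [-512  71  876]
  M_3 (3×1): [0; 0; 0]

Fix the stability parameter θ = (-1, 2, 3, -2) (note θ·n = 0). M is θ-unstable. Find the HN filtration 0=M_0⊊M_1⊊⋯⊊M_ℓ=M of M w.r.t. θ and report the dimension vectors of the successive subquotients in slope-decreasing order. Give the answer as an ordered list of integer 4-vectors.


Via rank(M_{q-1}∘⋯∘M_p): M ≅ I[1,1], I[1,2], I[1,3], I[2,2], I[4,4]^3.
μ_θ-semistable layers: μ^(1)=3; μ^(2)=2; μ^(3)=-1; μ^(4)=-2

((0, 0, 1, 0); (0, 3, 0, 0); (3, 0, 0, 0); (0, 0, 0, 3))


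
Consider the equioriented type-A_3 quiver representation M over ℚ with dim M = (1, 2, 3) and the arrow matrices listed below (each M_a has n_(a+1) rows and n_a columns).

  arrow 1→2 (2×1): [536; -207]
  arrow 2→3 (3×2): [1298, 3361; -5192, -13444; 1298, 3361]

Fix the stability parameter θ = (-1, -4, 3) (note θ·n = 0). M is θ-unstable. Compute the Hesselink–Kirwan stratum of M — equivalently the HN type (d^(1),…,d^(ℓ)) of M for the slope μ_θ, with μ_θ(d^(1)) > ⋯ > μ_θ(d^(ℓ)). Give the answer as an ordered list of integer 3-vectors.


Via rank(M_{q-1}∘⋯∘M_p): M ≅ I[1,3], I[2,2], I[3,3]^2.
μ_θ-semistable layers: μ^(1)=3; μ^(2)=-5/2; μ^(3)=-4

((0, 0, 3); (1, 1, 0); (0, 1, 0))


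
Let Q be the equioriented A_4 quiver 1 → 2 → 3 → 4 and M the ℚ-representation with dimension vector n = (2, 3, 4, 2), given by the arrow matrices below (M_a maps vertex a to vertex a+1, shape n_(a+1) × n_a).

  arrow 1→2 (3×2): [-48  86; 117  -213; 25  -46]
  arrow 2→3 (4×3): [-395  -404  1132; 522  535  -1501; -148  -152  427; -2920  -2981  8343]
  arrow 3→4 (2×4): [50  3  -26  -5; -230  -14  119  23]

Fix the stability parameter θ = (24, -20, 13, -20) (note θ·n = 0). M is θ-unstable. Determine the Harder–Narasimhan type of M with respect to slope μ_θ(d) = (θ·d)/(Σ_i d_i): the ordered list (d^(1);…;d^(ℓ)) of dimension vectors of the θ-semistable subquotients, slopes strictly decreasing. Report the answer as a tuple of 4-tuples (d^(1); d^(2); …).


Barcode: M ≅ I[1,3], I[1,4], I[2,4], I[3,3]. HN layers by μ_θ (5 steps, strictly decreasing):
  μ^(1)=13; μ^(2)=2; μ^(3)=-3/4; μ^(4)=-7/2; μ^(5)=-20

((0, 0, 2, 0); (1, 1, 0, 0); (1, 1, 1, 1); (0, 0, 1, 1); (0, 1, 0, 0))


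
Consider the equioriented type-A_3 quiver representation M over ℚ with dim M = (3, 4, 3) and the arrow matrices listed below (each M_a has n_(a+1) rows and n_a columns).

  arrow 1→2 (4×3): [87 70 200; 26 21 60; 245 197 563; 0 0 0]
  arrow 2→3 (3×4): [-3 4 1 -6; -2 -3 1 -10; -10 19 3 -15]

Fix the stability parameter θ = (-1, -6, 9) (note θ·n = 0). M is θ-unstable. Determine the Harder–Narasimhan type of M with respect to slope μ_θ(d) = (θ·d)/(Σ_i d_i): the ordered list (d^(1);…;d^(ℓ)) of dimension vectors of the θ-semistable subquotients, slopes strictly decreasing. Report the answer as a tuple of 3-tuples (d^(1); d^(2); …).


Via rank(M_{q-1}∘⋯∘M_p): M ≅ I[1,2], I[1,3]^2, I[2,3].
μ_θ-semistable layers: μ^(1)=9; μ^(2)=-7/2; μ^(3)=-6

((0, 0, 3); (3, 3, 0); (0, 1, 0))


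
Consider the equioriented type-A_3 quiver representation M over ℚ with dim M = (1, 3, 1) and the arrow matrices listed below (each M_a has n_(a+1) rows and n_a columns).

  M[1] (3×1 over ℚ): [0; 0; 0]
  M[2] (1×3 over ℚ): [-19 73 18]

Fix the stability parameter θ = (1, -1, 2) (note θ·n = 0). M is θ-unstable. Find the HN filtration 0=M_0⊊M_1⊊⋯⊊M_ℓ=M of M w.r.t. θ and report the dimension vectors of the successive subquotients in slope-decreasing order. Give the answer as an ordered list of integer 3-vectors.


Interval decomposition of M: I[1,1], I[2,2]^2, I[2,3].
HN type (ℓ=3): μ^(1)=2; μ^(2)=1; μ^(3)=-1

((0, 0, 1); (1, 0, 0); (0, 3, 0))
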